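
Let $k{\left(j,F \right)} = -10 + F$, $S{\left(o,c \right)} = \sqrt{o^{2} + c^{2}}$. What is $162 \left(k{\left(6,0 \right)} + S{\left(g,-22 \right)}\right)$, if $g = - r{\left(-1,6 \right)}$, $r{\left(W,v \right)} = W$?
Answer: $-1620 + 162 \sqrt{485} \approx 1947.7$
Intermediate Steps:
$g = 1$ ($g = \left(-1\right) \left(-1\right) = 1$)
$S{\left(o,c \right)} = \sqrt{c^{2} + o^{2}}$
$162 \left(k{\left(6,0 \right)} + S{\left(g,-22 \right)}\right) = 162 \left(\left(-10 + 0\right) + \sqrt{\left(-22\right)^{2} + 1^{2}}\right) = 162 \left(-10 + \sqrt{484 + 1}\right) = 162 \left(-10 + \sqrt{485}\right) = -1620 + 162 \sqrt{485}$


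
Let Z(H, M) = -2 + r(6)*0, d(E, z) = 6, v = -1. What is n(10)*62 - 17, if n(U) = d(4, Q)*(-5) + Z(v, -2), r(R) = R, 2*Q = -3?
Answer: -2001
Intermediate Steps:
Q = -3/2 (Q = (1/2)*(-3) = -3/2 ≈ -1.5000)
Z(H, M) = -2 (Z(H, M) = -2 + 6*0 = -2 + 0 = -2)
n(U) = -32 (n(U) = 6*(-5) - 2 = -30 - 2 = -32)
n(10)*62 - 17 = -32*62 - 17 = -1984 - 17 = -2001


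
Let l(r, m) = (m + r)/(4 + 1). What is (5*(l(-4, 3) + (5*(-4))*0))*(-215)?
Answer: 215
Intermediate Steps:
l(r, m) = m/5 + r/5 (l(r, m) = (m + r)/5 = (m + r)*(⅕) = m/5 + r/5)
(5*(l(-4, 3) + (5*(-4))*0))*(-215) = (5*(((⅕)*3 + (⅕)*(-4)) + (5*(-4))*0))*(-215) = (5*((⅗ - ⅘) - 20*0))*(-215) = (5*(-⅕ + 0))*(-215) = (5*(-⅕))*(-215) = -1*(-215) = 215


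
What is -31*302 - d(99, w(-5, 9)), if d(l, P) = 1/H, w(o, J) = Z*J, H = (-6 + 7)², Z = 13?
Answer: -9363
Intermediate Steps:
H = 1 (H = 1² = 1)
w(o, J) = 13*J
d(l, P) = 1 (d(l, P) = 1/1 = 1)
-31*302 - d(99, w(-5, 9)) = -31*302 - 1*1 = -9362 - 1 = -9363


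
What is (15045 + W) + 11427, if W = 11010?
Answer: 37482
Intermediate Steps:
(15045 + W) + 11427 = (15045 + 11010) + 11427 = 26055 + 11427 = 37482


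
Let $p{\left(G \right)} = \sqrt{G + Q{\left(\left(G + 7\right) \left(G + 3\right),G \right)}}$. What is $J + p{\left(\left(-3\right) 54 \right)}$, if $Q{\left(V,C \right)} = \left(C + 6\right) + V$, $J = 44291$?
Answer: $44291 + 3 \sqrt{2703} \approx 44447.0$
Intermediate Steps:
$Q{\left(V,C \right)} = 6 + C + V$ ($Q{\left(V,C \right)} = \left(6 + C\right) + V = 6 + C + V$)
$p{\left(G \right)} = \sqrt{6 + 2 G + \left(3 + G\right) \left(7 + G\right)}$ ($p{\left(G \right)} = \sqrt{G + \left(6 + G + \left(G + 7\right) \left(G + 3\right)\right)} = \sqrt{G + \left(6 + G + \left(7 + G\right) \left(3 + G\right)\right)} = \sqrt{G + \left(6 + G + \left(3 + G\right) \left(7 + G\right)\right)} = \sqrt{6 + 2 G + \left(3 + G\right) \left(7 + G\right)}$)
$J + p{\left(\left(-3\right) 54 \right)} = 44291 + \sqrt{27 + \left(\left(-3\right) 54\right)^{2} + 12 \left(\left(-3\right) 54\right)} = 44291 + \sqrt{27 + \left(-162\right)^{2} + 12 \left(-162\right)} = 44291 + \sqrt{27 + 26244 - 1944} = 44291 + \sqrt{24327} = 44291 + 3 \sqrt{2703}$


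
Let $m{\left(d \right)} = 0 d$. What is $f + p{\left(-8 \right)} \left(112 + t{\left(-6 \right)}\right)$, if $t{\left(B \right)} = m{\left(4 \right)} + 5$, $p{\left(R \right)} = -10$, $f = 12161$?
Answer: $10991$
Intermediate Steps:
$m{\left(d \right)} = 0$
$t{\left(B \right)} = 5$ ($t{\left(B \right)} = 0 + 5 = 5$)
$f + p{\left(-8 \right)} \left(112 + t{\left(-6 \right)}\right) = 12161 - 10 \left(112 + 5\right) = 12161 - 1170 = 10991$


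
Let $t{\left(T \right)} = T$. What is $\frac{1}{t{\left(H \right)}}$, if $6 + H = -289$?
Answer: $- \frac{1}{295} \approx -0.0033898$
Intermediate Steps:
$H = -295$ ($H = -6 - 289 = -295$)
$\frac{1}{t{\left(H \right)}} = \frac{1}{-295} = - \frac{1}{295}$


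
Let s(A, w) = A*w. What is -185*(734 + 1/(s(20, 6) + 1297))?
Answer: -192414615/1417 ≈ -1.3579e+5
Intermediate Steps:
-185*(734 + 1/(s(20, 6) + 1297)) = -185*(734 + 1/(20*6 + 1297)) = -185*(734 + 1/(120 + 1297)) = -185*(734 + 1/1417) = -185*1040079/1417 = -192414615/1417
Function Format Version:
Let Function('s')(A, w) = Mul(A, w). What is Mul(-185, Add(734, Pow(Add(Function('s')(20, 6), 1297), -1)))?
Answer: Rational(-192414615, 1417) ≈ -1.3579e+5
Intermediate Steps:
Mul(-185, Add(734, Pow(Add(Function('s')(20, 6), 1297), -1))) = Mul(-185, Add(734, Pow(Add(Mul(20, 6), 1297), -1))) = Mul(-185, Add(734, Pow(Add(120, 1297), -1))) = Mul(-185, Add(734, Pow(1417, -1))) = Mul(-185, Add(734, Rational(1, 1417))) = Mul(-185, Rational(1040079, 1417)) = Rational(-192414615, 1417)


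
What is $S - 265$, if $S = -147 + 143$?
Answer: $-269$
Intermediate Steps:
$S = -4$
$S - 265 = -4 - 265 = -269$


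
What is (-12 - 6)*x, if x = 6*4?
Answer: -432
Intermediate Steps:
x = 24
(-12 - 6)*x = (-12 - 6)*24 = -18*24 = -432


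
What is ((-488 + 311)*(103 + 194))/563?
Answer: -52569/563 ≈ -93.373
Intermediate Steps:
((-488 + 311)*(103 + 194))/563 = -177*297*(1/563) = -52569*1/563 = -52569/563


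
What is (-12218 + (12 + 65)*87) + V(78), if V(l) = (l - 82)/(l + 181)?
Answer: -1429425/259 ≈ -5519.0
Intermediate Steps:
V(l) = (-82 + l)/(181 + l)
(-12218 + (12 + 65)*87) + V(78) = (-12218 + (12 + 65)*87) + (-82 + 78)/(181 + 78) = (-12218 + 77*87) - 4/259 = (-12218 + 6699) + (1/259)*(-4) = -5519 - 4/259 = -1429425/259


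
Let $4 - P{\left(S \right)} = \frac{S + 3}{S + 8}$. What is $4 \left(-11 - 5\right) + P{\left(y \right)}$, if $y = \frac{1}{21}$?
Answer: $- \frac{10204}{169} \approx -60.379$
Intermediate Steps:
$y = \frac{1}{21} \approx 0.047619$
$P{\left(S \right)} = 4 - \frac{3 + S}{8 + S}$ ($P{\left(S \right)} = 4 - \frac{S + 3}{S + 8} = 4 - \frac{3 + S}{8 + S}$)
$4 \left(-11 - 5\right) + P{\left(y \right)} = 4 \left(-11 - 5\right) + \frac{29 + 3 \cdot \frac{1}{21}}{8 + \frac{1}{21}} = 4 \left(-16\right) + \frac{29 + \frac{1}{7}}{\frac{169}{21}} = -64 + \frac{21}{169} \cdot \frac{204}{7} = -64 + \frac{612}{169} = - \frac{10204}{169}$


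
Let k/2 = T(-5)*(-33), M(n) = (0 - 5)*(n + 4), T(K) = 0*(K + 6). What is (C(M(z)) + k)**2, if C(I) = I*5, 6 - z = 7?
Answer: 5625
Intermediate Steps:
z = -1 (z = 6 - 1*7 = 6 - 7 = -1)
T(K) = 0 (T(K) = 0*(6 + K) = 0)
M(n) = -20 - 5*n (M(n) = -5*(4 + n) = -20 - 5*n)
k = 0 (k = 2*(0*(-33)) = 2*0 = 0)
C(I) = 5*I
(C(M(z)) + k)**2 = (5*(-20 - 5*(-1)) + 0)**2 = (5*(-20 + 5) + 0)**2 = (5*(-15) + 0)**2 = (-75 + 0)**2 = (-75)**2 = 5625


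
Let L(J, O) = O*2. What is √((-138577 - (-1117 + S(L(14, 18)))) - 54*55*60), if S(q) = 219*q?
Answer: 2*I*√80886 ≈ 568.81*I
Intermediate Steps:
L(J, O) = 2*O
√((-138577 - (-1117 + S(L(14, 18)))) - 54*55*60) = √((-138577 - (-1117 + 219*(2*18))) - 54*55*60) = √((-138577 - (-1117 + 219*36)) - 2970*60) = √((-138577 - (-1117 + 7884)) - 178200) = √((-138577 - 1*6767) - 178200) = √((-138577 - 6767) - 178200) = √(-145344 - 178200) = √(-323544) = 2*I*√80886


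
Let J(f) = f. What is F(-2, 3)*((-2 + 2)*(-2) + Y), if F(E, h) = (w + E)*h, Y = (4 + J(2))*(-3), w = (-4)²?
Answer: -756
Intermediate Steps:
w = 16
Y = -18 (Y = (4 + 2)*(-3) = 6*(-3) = -18)
F(E, h) = h*(16 + E) (F(E, h) = (16 + E)*h = h*(16 + E))
F(-2, 3)*((-2 + 2)*(-2) + Y) = (3*(16 - 2))*((-2 + 2)*(-2) - 18) = (3*14)*(0*(-2) - 18) = 42*(0 - 18) = 42*(-18) = -756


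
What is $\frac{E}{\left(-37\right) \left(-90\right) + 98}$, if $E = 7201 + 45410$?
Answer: $\frac{52611}{3428} \approx 15.347$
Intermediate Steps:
$E = 52611$
$\frac{E}{\left(-37\right) \left(-90\right) + 98} = \frac{52611}{\left(-37\right) \left(-90\right) + 98} = \frac{52611}{3330 + 98} = \frac{52611}{3428}$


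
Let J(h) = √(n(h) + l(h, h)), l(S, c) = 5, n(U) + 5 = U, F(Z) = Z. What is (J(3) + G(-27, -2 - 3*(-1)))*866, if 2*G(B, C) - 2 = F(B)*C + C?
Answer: -10392 + 866*√3 ≈ -8892.0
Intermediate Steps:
n(U) = -5 + U
J(h) = √h (J(h) = √((-5 + h) + 5) = √h)
G(B, C) = 1 + C/2 + B*C/2 (G(B, C) = 1 + (B*C + C)/2 = 1 + (C + B*C)/2 = 1 + (C/2 + B*C/2) = 1 + C/2 + B*C/2)
(J(3) + G(-27, -2 - 3*(-1)))*866 = (√3 + (1 + (-2 - 3*(-1))/2 + (½)*(-27)*(-2 - 3*(-1))))*866 = (√3 + (1 + (-2 + 3)/2 + (½)*(-27)*(-2 + 3)))*866 = (√3 + (1 + (½)*1 + (½)*(-27)*1))*866 = (√3 + (1 + ½ - 27/2))*866 = (√3 - 12)*866 = (-12 + √3)*866 = -10392 + 866*√3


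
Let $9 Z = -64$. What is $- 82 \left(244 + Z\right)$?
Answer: $- \frac{174824}{9} \approx -19425.0$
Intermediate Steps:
$Z = - \frac{64}{9}$ ($Z = \frac{1}{9} \left(-64\right) = - \frac{64}{9} \approx -7.1111$)
$- 82 \left(244 + Z\right) = - 82 \left(244 - \frac{64}{9}\right) = \left(-82\right) \frac{2132}{9} = - \frac{174824}{9}$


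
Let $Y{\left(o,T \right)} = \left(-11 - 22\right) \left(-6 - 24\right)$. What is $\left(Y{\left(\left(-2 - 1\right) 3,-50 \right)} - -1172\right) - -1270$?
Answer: $3432$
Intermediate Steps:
$Y{\left(o,T \right)} = 990$ ($Y{\left(o,T \right)} = - 33 \left(-6 - 24\right) = \left(-33\right) \left(-30\right) = 990$)
$\left(Y{\left(\left(-2 - 1\right) 3,-50 \right)} - -1172\right) - -1270 = \left(990 - -1172\right) - -1270 = \left(990 + 1172\right) + 1270 = 2162 + 1270 = 3432$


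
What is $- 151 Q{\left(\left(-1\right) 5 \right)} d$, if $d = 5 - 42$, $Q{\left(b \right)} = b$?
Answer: $-27935$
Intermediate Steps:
$d = -37$ ($d = 5 - 42 = -37$)
$- 151 Q{\left(\left(-1\right) 5 \right)} d = - 151 \left(\left(-1\right) 5\right) \left(-37\right) = \left(-151\right) \left(-5\right) \left(-37\right) = 755 \left(-37\right) = -27935$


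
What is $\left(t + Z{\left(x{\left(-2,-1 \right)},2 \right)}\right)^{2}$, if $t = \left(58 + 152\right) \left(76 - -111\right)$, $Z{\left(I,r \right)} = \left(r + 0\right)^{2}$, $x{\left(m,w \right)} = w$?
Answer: $1542447076$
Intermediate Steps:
$Z{\left(I,r \right)} = r^{2}$
$t = 39270$ ($t = 210 \left(76 + 111\right) = 210 \cdot 187 = 39270$)
$\left(t + Z{\left(x{\left(-2,-1 \right)},2 \right)}\right)^{2} = \left(39270 + 2^{2}\right)^{2} = \left(39270 + 4\right)^{2} = 39274^{2} = 1542447076$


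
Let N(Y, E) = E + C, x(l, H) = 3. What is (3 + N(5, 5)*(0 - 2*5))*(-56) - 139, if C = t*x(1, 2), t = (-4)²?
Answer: 29373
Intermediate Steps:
t = 16
C = 48 (C = 16*3 = 48)
N(Y, E) = 48 + E (N(Y, E) = E + 48 = 48 + E)
(3 + N(5, 5)*(0 - 2*5))*(-56) - 139 = (3 + (48 + 5)*(0 - 2*5))*(-56) - 139 = (3 + 53*(0 - 10))*(-56) - 139 = (3 + 53*(-10))*(-56) - 139 = (3 - 530)*(-56) - 139 = -527*(-56) - 139 = 29512 - 139 = 29373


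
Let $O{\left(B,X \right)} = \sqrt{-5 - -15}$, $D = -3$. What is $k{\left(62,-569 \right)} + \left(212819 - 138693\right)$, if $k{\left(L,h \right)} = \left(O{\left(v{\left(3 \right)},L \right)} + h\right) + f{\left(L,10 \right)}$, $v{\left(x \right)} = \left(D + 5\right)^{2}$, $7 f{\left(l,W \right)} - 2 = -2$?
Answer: $73557 + \sqrt{10} \approx 73560.0$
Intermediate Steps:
$f{\left(l,W \right)} = 0$ ($f{\left(l,W \right)} = \frac{2}{7} + \frac{1}{7} \left(-2\right) = \frac{2}{7} - \frac{2}{7} = 0$)
$v{\left(x \right)} = 4$ ($v{\left(x \right)} = \left(-3 + 5\right)^{2} = 2^{2} = 4$)
$O{\left(B,X \right)} = \sqrt{10}$ ($O{\left(B,X \right)} = \sqrt{-5 + 15} = \sqrt{10}$)
$k{\left(L,h \right)} = h + \sqrt{10}$ ($k{\left(L,h \right)} = \left(\sqrt{10} + h\right) + 0 = \left(h + \sqrt{10}\right) + 0 = h + \sqrt{10}$)
$k{\left(62,-569 \right)} + \left(212819 - 138693\right) = \left(-569 + \sqrt{10}\right) + \left(212819 - 138693\right) = \left(-569 + \sqrt{10}\right) + 74126 = 73557 + \sqrt{10}$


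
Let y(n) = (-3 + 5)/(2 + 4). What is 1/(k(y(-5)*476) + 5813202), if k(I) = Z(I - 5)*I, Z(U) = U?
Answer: 9/52538254 ≈ 1.7130e-7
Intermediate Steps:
y(n) = ⅓ (y(n) = 2/6 = 2*(⅙) = ⅓)
k(I) = I*(-5 + I) (k(I) = (I - 5)*I = (-5 + I)*I = I*(-5 + I))
1/(k(y(-5)*476) + 5813202) = 1/(((⅓)*476)*(-5 + (⅓)*476) + 5813202) = 1/(476*(-5 + 476/3)/3 + 5813202) = 1/((476/3)*(461/3) + 5813202) = 1/(219436/9 + 5813202) = 1/(52538254/9) = 9/52538254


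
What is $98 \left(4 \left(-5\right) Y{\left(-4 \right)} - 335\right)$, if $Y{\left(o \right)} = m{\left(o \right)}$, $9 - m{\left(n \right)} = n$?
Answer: $-58310$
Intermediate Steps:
$m{\left(n \right)} = 9 - n$
$Y{\left(o \right)} = 9 - o$
$98 \left(4 \left(-5\right) Y{\left(-4 \right)} - 335\right) = 98 \left(4 \left(-5\right) \left(9 - -4\right) - 335\right) = 98 \left(- 20 \left(9 + 4\right) - 335\right) = 98 \left(\left(-20\right) 13 - 335\right) = 98 \left(-260 - 335\right) = 98 \left(-595\right) = -58310$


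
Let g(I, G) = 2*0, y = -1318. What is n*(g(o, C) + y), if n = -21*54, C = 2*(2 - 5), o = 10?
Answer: 1494612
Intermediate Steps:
C = -6 (C = 2*(-3) = -6)
n = -1134
g(I, G) = 0
n*(g(o, C) + y) = -1134*(0 - 1318) = -1134*(-1318) = 1494612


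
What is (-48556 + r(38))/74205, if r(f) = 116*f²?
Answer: 118948/74205 ≈ 1.6030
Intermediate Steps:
(-48556 + r(38))/74205 = (-48556 + 116*38²)/74205 = (-48556 + 116*1444)*(1/74205) = (-48556 + 167504)*(1/74205) = 118948*(1/74205) = 118948/74205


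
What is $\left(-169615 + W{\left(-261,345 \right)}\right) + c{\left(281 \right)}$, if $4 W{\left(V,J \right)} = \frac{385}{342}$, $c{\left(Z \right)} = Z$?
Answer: $- \frac{231648527}{1368} \approx -1.6933 \cdot 10^{5}$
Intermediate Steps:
$W{\left(V,J \right)} = \frac{385}{1368}$ ($W{\left(V,J \right)} = \frac{385 \cdot \frac{1}{342}}{4} = \frac{1}{4} \cdot \frac{385}{342} = \frac{385}{1368}$)
$\left(-169615 + W{\left(-261,345 \right)}\right) + c{\left(281 \right)} = \left(-169615 + \frac{385}{1368}\right) + 281 = - \frac{232032935}{1368} + 281 = - \frac{231648527}{1368}$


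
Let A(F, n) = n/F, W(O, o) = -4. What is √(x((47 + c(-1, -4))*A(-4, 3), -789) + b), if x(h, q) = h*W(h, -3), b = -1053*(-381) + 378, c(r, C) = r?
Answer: √401709 ≈ 633.80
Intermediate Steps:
b = 401571 (b = 401193 + 378 = 401571)
x(h, q) = -4*h (x(h, q) = h*(-4) = -4*h)
√(x((47 + c(-1, -4))*A(-4, 3), -789) + b) = √(-4*(47 - 1)*3/(-4) + 401571) = √(-184*3*(-¼) + 401571) = √(-184*(-3)/4 + 401571) = √(-4*(-69/2) + 401571) = √(138 + 401571) = √401709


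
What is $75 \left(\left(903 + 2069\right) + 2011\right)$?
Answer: $373725$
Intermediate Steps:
$75 \left(\left(903 + 2069\right) + 2011\right) = 75 \left(2972 + 2011\right) = 75 \cdot 4983 = 373725$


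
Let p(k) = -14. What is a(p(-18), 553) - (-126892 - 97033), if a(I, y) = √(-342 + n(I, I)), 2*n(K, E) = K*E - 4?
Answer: 223925 + I*√246 ≈ 2.2393e+5 + 15.684*I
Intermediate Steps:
n(K, E) = -2 + E*K/2 (n(K, E) = (K*E - 4)/2 = (E*K - 4)/2 = (-4 + E*K)/2 = -2 + E*K/2)
a(I, y) = √(-344 + I²/2) (a(I, y) = √(-342 + (-2 + I*I/2)) = √(-342 + (-2 + I²/2)) = √(-344 + I²/2))
a(p(-18), 553) - (-126892 - 97033) = √(-1376 + 2*(-14)²)/2 - (-126892 - 97033) = √(-1376 + 2*196)/2 - 1*(-223925) = √(-1376 + 392)/2 + 223925 = √(-984)/2 + 223925 = (2*I*√246)/2 + 223925 = I*√246 + 223925 = 223925 + I*√246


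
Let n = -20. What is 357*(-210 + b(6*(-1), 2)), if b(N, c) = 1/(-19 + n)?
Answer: -974729/13 ≈ -74979.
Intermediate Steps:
b(N, c) = -1/39 (b(N, c) = 1/(-19 - 20) = 1/(-39) = -1/39)
357*(-210 + b(6*(-1), 2)) = 357*(-210 - 1/39) = 357*(-8191/39) = -974729/13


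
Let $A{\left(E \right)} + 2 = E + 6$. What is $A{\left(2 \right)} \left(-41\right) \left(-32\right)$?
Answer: $7872$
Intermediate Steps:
$A{\left(E \right)} = 4 + E$ ($A{\left(E \right)} = -2 + \left(E + 6\right) = -2 + \left(6 + E\right) = 4 + E$)
$A{\left(2 \right)} \left(-41\right) \left(-32\right) = \left(4 + 2\right) \left(-41\right) \left(-32\right) = 6 \left(-41\right) \left(-32\right) = \left(-246\right) \left(-32\right) = 7872$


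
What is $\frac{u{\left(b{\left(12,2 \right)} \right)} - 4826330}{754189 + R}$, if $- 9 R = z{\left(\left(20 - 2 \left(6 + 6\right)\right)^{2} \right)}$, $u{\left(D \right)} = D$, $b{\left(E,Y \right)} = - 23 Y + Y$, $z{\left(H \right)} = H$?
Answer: $- \frac{43437366}{6787685} \approx -6.3994$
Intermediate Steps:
$b{\left(E,Y \right)} = - 22 Y$
$R = - \frac{16}{9}$ ($R = - \frac{\left(20 - 2 \left(6 + 6\right)\right)^{2}}{9} = - \frac{\left(20 - 24\right)^{2}}{9} = - \frac{\left(-4\right)^{2}}{9} = \left(- \frac{1}{9}\right) 16 = - \frac{16}{9} \approx -1.7778$)
$\frac{u{\left(b{\left(12,2 \right)} \right)} - 4826330}{754189 + R} = \frac{\left(-22\right) 2 - 4826330}{754189 - \frac{16}{9}} = \frac{-44 - 4826330}{\frac{6787685}{9}} = \left(-4826374\right) \frac{9}{6787685} = - \frac{43437366}{6787685}$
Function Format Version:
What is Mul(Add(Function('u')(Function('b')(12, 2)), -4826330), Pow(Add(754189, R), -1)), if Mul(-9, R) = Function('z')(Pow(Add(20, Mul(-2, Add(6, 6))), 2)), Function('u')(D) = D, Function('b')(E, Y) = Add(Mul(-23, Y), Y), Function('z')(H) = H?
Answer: Rational(-43437366, 6787685) ≈ -6.3994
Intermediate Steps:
Function('b')(E, Y) = Mul(-22, Y)
R = Rational(-16, 9) (R = Mul(Rational(-1, 9), Pow(Add(20, Mul(-2, Add(6, 6))), 2)) = Mul(Rational(-1, 9), Pow(Add(20, Mul(-2, 12)), 2)) = Mul(Rational(-1, 9), Pow(Add(20, -24), 2)) = Mul(Rational(-1, 9), Pow(-4, 2)) = Mul(Rational(-1, 9), 16) = Rational(-16, 9) ≈ -1.7778)
Mul(Add(Function('u')(Function('b')(12, 2)), -4826330), Pow(Add(754189, R), -1)) = Mul(Add(Mul(-22, 2), -4826330), Pow(Add(754189, Rational(-16, 9)), -1)) = Mul(Add(-44, -4826330), Pow(Rational(6787685, 9), -1)) = Mul(-4826374, Rational(9, 6787685)) = Rational(-43437366, 6787685)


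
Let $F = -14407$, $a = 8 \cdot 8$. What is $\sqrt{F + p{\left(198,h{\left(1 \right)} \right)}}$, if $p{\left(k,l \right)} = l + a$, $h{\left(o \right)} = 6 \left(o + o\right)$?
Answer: $i \sqrt{14331} \approx 119.71 i$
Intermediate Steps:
$a = 64$
$h{\left(o \right)} = 12 o$ ($h{\left(o \right)} = 6 \cdot 2 o = 12 o$)
$p{\left(k,l \right)} = 64 + l$ ($p{\left(k,l \right)} = l + 64 = 64 + l$)
$\sqrt{F + p{\left(198,h{\left(1 \right)} \right)}} = \sqrt{-14407 + \left(64 + 12 \cdot 1\right)} = \sqrt{-14407 + \left(64 + 12\right)} = \sqrt{-14407 + 76} = \sqrt{-14331} = i \sqrt{14331}$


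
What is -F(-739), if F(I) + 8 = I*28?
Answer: 20700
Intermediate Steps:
F(I) = -8 + 28*I (F(I) = -8 + I*28 = -8 + 28*I)
-F(-739) = -(-8 + 28*(-739)) = -(-8 - 20692) = -1*(-20700) = 20700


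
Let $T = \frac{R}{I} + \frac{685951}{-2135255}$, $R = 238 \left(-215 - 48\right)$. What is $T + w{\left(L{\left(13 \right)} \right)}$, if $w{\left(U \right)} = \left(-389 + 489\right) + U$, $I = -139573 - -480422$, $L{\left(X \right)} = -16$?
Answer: $\frac{60767700781711}{727799531495} \approx 83.495$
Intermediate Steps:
$R = -62594$ ($R = 238 \left(-263\right) = -62594$)
$I = 340849$ ($I = -139573 + 480422 = 340849$)
$T = - \frac{367459863869}{727799531495}$ ($T = - \frac{62594}{340849} + \frac{685951}{-2135255} = \left(-62594\right) \frac{1}{340849} + 685951 \left(- \frac{1}{2135255}\right) = - \frac{62594}{340849} - \frac{685951}{2135255} = - \frac{367459863869}{727799531495} \approx -0.50489$)
$w{\left(U \right)} = 100 + U$
$T + w{\left(L{\left(13 \right)} \right)} = - \frac{367459863869}{727799531495} + \left(100 - 16\right) = - \frac{367459863869}{727799531495} + 84 = \frac{60767700781711}{727799531495}$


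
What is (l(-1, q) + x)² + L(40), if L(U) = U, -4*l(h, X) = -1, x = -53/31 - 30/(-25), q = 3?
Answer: 15401921/384400 ≈ 40.067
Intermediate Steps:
x = -79/155 (x = -53*1/31 - 30*(-1/25) = -53/31 + 6/5 = -79/155 ≈ -0.50968)
l(h, X) = ¼ (l(h, X) = -¼*(-1) = ¼)
(l(-1, q) + x)² + L(40) = (¼ - 79/155)² + 40 = (-161/620)² + 40 = 25921/384400 + 40 = 15401921/384400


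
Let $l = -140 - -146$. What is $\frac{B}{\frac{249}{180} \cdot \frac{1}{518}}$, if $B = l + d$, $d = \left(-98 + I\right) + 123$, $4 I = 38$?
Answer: $\frac{1258740}{83} \approx 15166.0$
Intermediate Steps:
$I = \frac{19}{2}$ ($I = \frac{1}{4} \cdot 38 = \frac{19}{2} \approx 9.5$)
$d = \frac{69}{2}$ ($d = \left(-98 + \frac{19}{2}\right) + 123 = - \frac{177}{2} + 123 = \frac{69}{2} \approx 34.5$)
$l = 6$ ($l = -140 + 146 = 6$)
$B = \frac{81}{2}$ ($B = 6 + \frac{69}{2} = \frac{81}{2} \approx 40.5$)
$\frac{B}{\frac{249}{180} \cdot \frac{1}{518}} = \frac{81}{2 \frac{249 \cdot \frac{1}{180}}{518}} = \frac{81}{2 \cdot 249 \cdot \frac{1}{180} \cdot \frac{1}{518}} = \frac{81}{2 \cdot \frac{83}{60} \cdot \frac{1}{518}} = \frac{81}{2 \cdot \frac{83}{31080}} = \frac{81}{2} \cdot \frac{31080}{83} = \frac{1258740}{83}$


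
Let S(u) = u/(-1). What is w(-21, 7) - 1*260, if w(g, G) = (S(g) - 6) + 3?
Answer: -242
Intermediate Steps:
S(u) = -u (S(u) = u*(-1) = -u)
w(g, G) = -3 - g (w(g, G) = (-g - 6) + 3 = (-6 - g) + 3 = -3 - g)
w(-21, 7) - 1*260 = (-3 - 1*(-21)) - 1*260 = (-3 + 21) - 260 = 18 - 260 = -242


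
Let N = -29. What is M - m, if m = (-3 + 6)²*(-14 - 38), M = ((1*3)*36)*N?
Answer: -2664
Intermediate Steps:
M = -3132 (M = ((1*3)*36)*(-29) = (3*36)*(-29) = 108*(-29) = -3132)
m = -468 (m = 3²*(-52) = 9*(-52) = -468)
M - m = -3132 - 1*(-468) = -3132 + 468 = -2664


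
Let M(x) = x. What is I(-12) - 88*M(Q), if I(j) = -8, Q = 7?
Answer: -624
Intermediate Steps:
I(-12) - 88*M(Q) = -8 - 88*7 = -8 - 616 = -624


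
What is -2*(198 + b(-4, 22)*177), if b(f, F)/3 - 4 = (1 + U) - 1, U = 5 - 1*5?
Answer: -4644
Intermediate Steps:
U = 0 (U = 5 - 5 = 0)
b(f, F) = 12 (b(f, F) = 12 + 3*((1 + 0) - 1) = 12 + 3*(1 - 1) = 12 + 3*0 = 12 + 0 = 12)
-2*(198 + b(-4, 22)*177) = -2*(198 + 12*177) = -2*(198 + 2124) = -2*2322 = -4644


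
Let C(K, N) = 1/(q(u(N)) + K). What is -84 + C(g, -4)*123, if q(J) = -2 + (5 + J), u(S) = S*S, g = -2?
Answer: -1305/17 ≈ -76.765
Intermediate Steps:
u(S) = S²
q(J) = 3 + J
C(K, N) = 1/(3 + K + N²) (C(K, N) = 1/((3 + N²) + K) = 1/(3 + K + N²))
-84 + C(g, -4)*123 = -84 + 123/(3 - 2 + (-4)²) = -84 + 123/(3 - 2 + 16) = -84 + 123/17 = -1305/17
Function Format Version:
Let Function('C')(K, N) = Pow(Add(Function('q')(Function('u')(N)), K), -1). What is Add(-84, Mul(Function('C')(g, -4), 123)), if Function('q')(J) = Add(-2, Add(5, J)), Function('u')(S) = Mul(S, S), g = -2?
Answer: Rational(-1305, 17) ≈ -76.765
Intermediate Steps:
Function('u')(S) = Pow(S, 2)
Function('q')(J) = Add(3, J)
Function('C')(K, N) = Pow(Add(3, K, Pow(N, 2)), -1) (Function('C')(K, N) = Pow(Add(Add(3, Pow(N, 2)), K), -1) = Pow(Add(3, K, Pow(N, 2)), -1))
Add(-84, Mul(Function('C')(g, -4), 123)) = Add(-84, Mul(Pow(Add(3, -2, Pow(-4, 2)), -1), 123)) = Add(-84, Mul(Pow(Add(3, -2, 16), -1), 123)) = Add(-84, Mul(Pow(17, -1), 123)) = Add(-84, Mul(Rational(1, 17), 123)) = Add(-84, Rational(123, 17)) = Rational(-1305, 17)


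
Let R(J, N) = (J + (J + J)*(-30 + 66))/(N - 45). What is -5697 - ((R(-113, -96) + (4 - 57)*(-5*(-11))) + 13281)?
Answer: -2273132/141 ≈ -16122.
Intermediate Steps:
R(J, N) = 73*J/(-45 + N) (R(J, N) = (J + (2*J)*36)/(-45 + N) = (J + 72*J)/(-45 + N) = (73*J)/(-45 + N) = 73*J/(-45 + N))
-5697 - ((R(-113, -96) + (4 - 57)*(-5*(-11))) + 13281) = -5697 - ((73*(-113)/(-45 - 96) + (4 - 57)*(-5*(-11))) + 13281) = -5697 - ((73*(-113)/(-141) - 53*55) + 13281) = -5697 - ((73*(-113)*(-1/141) - 2915) + 13281) = -5697 - ((8249/141 - 2915) + 13281) = -5697 - (-402766/141 + 13281) = -5697 - 1*1469855/141 = -5697 - 1469855/141 = -2273132/141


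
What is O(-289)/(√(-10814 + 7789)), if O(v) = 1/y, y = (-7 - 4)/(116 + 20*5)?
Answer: 216*I/605 ≈ 0.35702*I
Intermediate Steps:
y = -11/216 (y = -11/(116 + 100) = -11/216 ≈ -0.050926)
O(v) = -216/11 (O(v) = 1/(-11/216) = -216/11)
O(-289)/(√(-10814 + 7789)) = -216/(11*√(-10814 + 7789)) = -216*(-I/55)/11 = -(-216)*I/605 = 216*I/605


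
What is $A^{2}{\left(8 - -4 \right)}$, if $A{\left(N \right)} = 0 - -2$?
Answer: $4$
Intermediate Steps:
$A{\left(N \right)} = 2$ ($A{\left(N \right)} = 0 + 2 = 2$)
$A^{2}{\left(8 - -4 \right)} = 2^{2} = 4$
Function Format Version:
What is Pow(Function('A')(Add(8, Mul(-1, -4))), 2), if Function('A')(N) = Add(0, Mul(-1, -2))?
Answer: 4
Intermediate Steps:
Function('A')(N) = 2 (Function('A')(N) = Add(0, 2) = 2)
Pow(Function('A')(Add(8, Mul(-1, -4))), 2) = Pow(2, 2) = 4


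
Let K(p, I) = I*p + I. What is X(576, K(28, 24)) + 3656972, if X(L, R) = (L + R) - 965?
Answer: 3657279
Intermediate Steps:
K(p, I) = I + I*p
X(L, R) = -965 + L + R
X(576, K(28, 24)) + 3656972 = (-965 + 576 + 24*(1 + 28)) + 3656972 = (-965 + 576 + 24*29) + 3656972 = (-965 + 576 + 696) + 3656972 = 307 + 3656972 = 3657279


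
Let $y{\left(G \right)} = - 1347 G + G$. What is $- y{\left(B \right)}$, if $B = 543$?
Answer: $730878$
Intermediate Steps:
$y{\left(G \right)} = - 1346 G$
$- y{\left(B \right)} = - \left(-1346\right) 543 = \left(-1\right) \left(-730878\right) = 730878$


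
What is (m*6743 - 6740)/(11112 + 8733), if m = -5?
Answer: -899/441 ≈ -2.0385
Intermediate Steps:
(m*6743 - 6740)/(11112 + 8733) = (-5*6743 - 6740)/(11112 + 8733) = (-33715 - 6740)/19845 = -40455*1/19845 = -899/441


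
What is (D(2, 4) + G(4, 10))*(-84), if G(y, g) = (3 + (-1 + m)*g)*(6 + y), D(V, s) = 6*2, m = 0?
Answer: 4872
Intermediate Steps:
D(V, s) = 12
G(y, g) = (3 - g)*(6 + y) (G(y, g) = (3 + (-1 + 0)*g)*(6 + y) = (3 - g)*(6 + y))
(D(2, 4) + G(4, 10))*(-84) = (12 + (18 - 6*10 + 3*4 - 1*10*4))*(-84) = (12 + (18 - 60 + 12 - 40))*(-84) = (12 - 70)*(-84) = -58*(-84) = 4872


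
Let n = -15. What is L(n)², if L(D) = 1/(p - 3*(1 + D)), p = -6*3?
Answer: 1/576 ≈ 0.0017361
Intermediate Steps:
p = -18
L(D) = 1/(-21 - 3*D) (L(D) = 1/(-18 - 3*(1 + D)) = 1/(-18 + (-3 - 3*D)) = 1/(-21 - 3*D))
L(n)² = (-1/(21 + 3*(-15)))² = (-1/(21 - 45))² = (-1/(-24))² = (-1*(-1/24))² = (1/24)² = 1/576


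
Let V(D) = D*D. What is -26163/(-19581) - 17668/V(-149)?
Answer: 78295885/144905927 ≈ 0.54032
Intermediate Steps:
V(D) = D²
-26163/(-19581) - 17668/V(-149) = -26163/(-19581) - 17668/((-149)²) = -26163*(-1/19581) - 17668/22201 = 8721/6527 - 17668*1/22201 = 8721/6527 - 17668/22201 = 78295885/144905927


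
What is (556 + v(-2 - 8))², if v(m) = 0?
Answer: 309136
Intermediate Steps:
(556 + v(-2 - 8))² = (556 + 0)² = 556² = 309136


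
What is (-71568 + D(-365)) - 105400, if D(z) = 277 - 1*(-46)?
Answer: -176645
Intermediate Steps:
D(z) = 323 (D(z) = 277 + 46 = 323)
(-71568 + D(-365)) - 105400 = (-71568 + 323) - 105400 = -71245 - 105400 = -176645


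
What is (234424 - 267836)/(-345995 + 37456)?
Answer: 33412/308539 ≈ 0.10829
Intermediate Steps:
(234424 - 267836)/(-345995 + 37456) = -33412/(-308539) = -33412*(-1/308539) = 33412/308539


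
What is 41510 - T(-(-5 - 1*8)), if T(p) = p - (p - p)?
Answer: 41497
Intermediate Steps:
T(p) = p (T(p) = p - 1*0 = p + 0 = p)
41510 - T(-(-5 - 1*8)) = 41510 - (-1)*(-5 - 1*8) = 41510 - (-1)*(-5 - 8) = 41510 - (-1)*(-13) = 41510 - 1*13 = 41510 - 13 = 41497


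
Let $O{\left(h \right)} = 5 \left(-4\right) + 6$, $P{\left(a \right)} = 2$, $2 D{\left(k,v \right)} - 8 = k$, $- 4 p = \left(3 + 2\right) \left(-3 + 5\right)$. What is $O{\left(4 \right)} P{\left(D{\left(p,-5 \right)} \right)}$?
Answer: $-28$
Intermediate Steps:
$p = - \frac{5}{2}$ ($p = - \frac{\left(3 + 2\right) \left(-3 + 5\right)}{4} = - \frac{5 \cdot 2}{4} = \left(- \frac{1}{4}\right) 10 = - \frac{5}{2} \approx -2.5$)
$D{\left(k,v \right)} = 4 + \frac{k}{2}$
$O{\left(h \right)} = -14$ ($O{\left(h \right)} = -20 + 6 = -14$)
$O{\left(4 \right)} P{\left(D{\left(p,-5 \right)} \right)} = \left(-14\right) 2 = -28$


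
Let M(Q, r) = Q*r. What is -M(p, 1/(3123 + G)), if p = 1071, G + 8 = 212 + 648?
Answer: -357/1325 ≈ -0.26943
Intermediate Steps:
G = 852 (G = -8 + (212 + 648) = -8 + 860 = 852)
-M(p, 1/(3123 + G)) = -1071/(3123 + 852) = -1071/3975 = -1*357/1325 = -357/1325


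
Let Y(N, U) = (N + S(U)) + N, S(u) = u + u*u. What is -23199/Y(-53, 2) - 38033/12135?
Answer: 55543313/242700 ≈ 228.86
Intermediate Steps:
S(u) = u + u²
Y(N, U) = 2*N + U*(1 + U) (Y(N, U) = (N + U*(1 + U)) + N = 2*N + U*(1 + U))
-23199/Y(-53, 2) - 38033/12135 = -23199/(2*(-53) + 2*(1 + 2)) - 38033/12135 = -23199/(-106 + 2*3) - 38033*1/12135 = -23199/(-106 + 6) - 38033/12135 = -23199/(-100) - 38033/12135 = -23199*(-1/100) - 38033/12135 = 23199/100 - 38033/12135 = 55543313/242700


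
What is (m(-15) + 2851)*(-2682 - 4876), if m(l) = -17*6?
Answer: -20776942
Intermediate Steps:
m(l) = -102
(m(-15) + 2851)*(-2682 - 4876) = (-102 + 2851)*(-2682 - 4876) = 2749*(-7558) = -20776942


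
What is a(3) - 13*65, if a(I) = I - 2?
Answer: -844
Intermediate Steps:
a(I) = -2 + I
a(3) - 13*65 = (-2 + 3) - 13*65 = 1 - 845 = -844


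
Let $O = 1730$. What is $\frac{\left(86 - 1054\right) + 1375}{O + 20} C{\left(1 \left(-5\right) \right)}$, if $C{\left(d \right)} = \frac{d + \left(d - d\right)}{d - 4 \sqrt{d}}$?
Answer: $\frac{407}{7350} - \frac{814 i \sqrt{5}}{18375} \approx 0.055374 - 0.099056 i$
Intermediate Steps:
$C{\left(d \right)} = \frac{d}{d - 4 \sqrt{d}}$ ($C{\left(d \right)} = \frac{d + 0}{d - 4 \sqrt{d}} = \frac{d}{d - 4 \sqrt{d}}$)
$\frac{\left(86 - 1054\right) + 1375}{O + 20} C{\left(1 \left(-5\right) \right)} = \frac{\left(86 - 1054\right) + 1375}{1730 + 20} \frac{1 \left(-5\right)}{1 \left(-5\right) - 4 \sqrt{1 \left(-5\right)}} = \frac{-968 + 1375}{1750} \left(- \frac{5}{-5 - 4 \sqrt{-5}}\right) = 407 \cdot \frac{1}{1750} \left(- \frac{5}{-5 - 4 i \sqrt{5}}\right) = \frac{407 \left(- \frac{5}{-5 - 4 i \sqrt{5}}\right)}{1750} = - \frac{407}{350 \left(-5 - 4 i \sqrt{5}\right)}$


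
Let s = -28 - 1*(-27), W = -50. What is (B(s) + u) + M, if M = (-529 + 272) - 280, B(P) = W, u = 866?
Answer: 279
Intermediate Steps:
s = -1 (s = -28 + 27 = -1)
B(P) = -50
M = -537 (M = -257 - 280 = -537)
(B(s) + u) + M = (-50 + 866) - 537 = 816 - 537 = 279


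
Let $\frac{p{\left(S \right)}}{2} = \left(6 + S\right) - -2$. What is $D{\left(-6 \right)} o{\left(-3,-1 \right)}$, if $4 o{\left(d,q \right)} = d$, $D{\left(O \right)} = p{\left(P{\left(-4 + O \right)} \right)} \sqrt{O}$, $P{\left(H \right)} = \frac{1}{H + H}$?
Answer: $- \frac{477 i \sqrt{6}}{40} \approx - 29.21 i$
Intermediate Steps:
$P{\left(H \right)} = \frac{1}{2 H}$
$p{\left(S \right)} = 16 + 2 S$ ($p{\left(S \right)} = 2 \left(\left(6 + S\right) - -2\right) = 2 \left(\left(6 + S\right) + 2\right) = 2 \left(8 + S\right) = 16 + 2 S$)
$D{\left(O \right)} = \sqrt{O} \left(16 + \frac{1}{-4 + O}\right)$ ($D{\left(O \right)} = \left(16 + 2 \frac{1}{2 \left(-4 + O\right)}\right) \sqrt{O} = \left(16 + \frac{1}{-4 + O}\right) \sqrt{O} = \sqrt{O} \left(16 + \frac{1}{-4 + O}\right)$)
$o{\left(d,q \right)} = \frac{d}{4}$
$D{\left(-6 \right)} o{\left(-3,-1 \right)} = \frac{\sqrt{-6} \left(-63 + 16 \left(-6\right)\right)}{-4 - 6} \cdot \frac{1}{4} \left(-3\right) = \frac{i \sqrt{6} \left(-63 - 96\right)}{-10} \left(- \frac{3}{4}\right) = i \sqrt{6} \left(- \frac{1}{10}\right) \left(-159\right) \left(- \frac{3}{4}\right) = \frac{159 i \sqrt{6}}{10} \left(- \frac{3}{4}\right) = - \frac{477 i \sqrt{6}}{40}$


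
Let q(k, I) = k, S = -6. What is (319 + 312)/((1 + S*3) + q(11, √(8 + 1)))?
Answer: -631/6 ≈ -105.17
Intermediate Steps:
(319 + 312)/((1 + S*3) + q(11, √(8 + 1))) = (319 + 312)/((1 - 6*3) + 11) = 631/((1 - 18) + 11) = 631/(-17 + 11) = 631/(-6) = 631*(-⅙) = -631/6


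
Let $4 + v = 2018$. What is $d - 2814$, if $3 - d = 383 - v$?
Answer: $-1180$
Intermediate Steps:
$v = 2014$ ($v = -4 + 2018 = 2014$)
$d = 1634$ ($d = 3 - \left(383 - 2014\right) = 3 - -1631 = 3 + 1631 = 1634$)
$d - 2814 = 1634 - 2814 = -1180$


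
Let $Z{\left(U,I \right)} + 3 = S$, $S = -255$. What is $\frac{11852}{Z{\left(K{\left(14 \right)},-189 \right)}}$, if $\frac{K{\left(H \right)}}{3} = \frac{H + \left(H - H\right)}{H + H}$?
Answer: $- \frac{5926}{129} \approx -45.938$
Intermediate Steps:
$K{\left(H \right)} = \frac{3}{2}$ ($K{\left(H \right)} = 3 \frac{H + \left(H - H\right)}{H + H} = 3 \frac{H + 0}{2 H} = 3 H \frac{1}{2 H} = 3 \cdot \frac{1}{2} = \frac{3}{2}$)
$Z{\left(U,I \right)} = -258$ ($Z{\left(U,I \right)} = -3 - 255 = -258$)
$\frac{11852}{Z{\left(K{\left(14 \right)},-189 \right)}} = \frac{11852}{-258} = 11852 \left(- \frac{1}{258}\right) = - \frac{5926}{129}$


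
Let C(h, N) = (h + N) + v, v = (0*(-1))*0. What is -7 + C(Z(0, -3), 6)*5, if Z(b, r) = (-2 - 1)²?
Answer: 68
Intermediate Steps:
v = 0 (v = 0*0 = 0)
Z(b, r) = 9 (Z(b, r) = (-3)² = 9)
C(h, N) = N + h (C(h, N) = (h + N) + 0 = (N + h) + 0 = N + h)
-7 + C(Z(0, -3), 6)*5 = -7 + (6 + 9)*5 = -7 + 15*5 = -7 + 75 = 68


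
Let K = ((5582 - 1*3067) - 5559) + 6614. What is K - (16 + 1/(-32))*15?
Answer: 106575/32 ≈ 3330.5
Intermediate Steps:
K = 3570 (K = ((5582 - 3067) - 5559) + 6614 = (2515 - 5559) + 6614 = -3044 + 6614 = 3570)
K - (16 + 1/(-32))*15 = 3570 - (16 + 1/(-32))*15 = 3570 - (16 - 1/32)*15 = 3570 - 511*15/32 = 3570 - 1*7665/32 = 3570 - 7665/32 = 106575/32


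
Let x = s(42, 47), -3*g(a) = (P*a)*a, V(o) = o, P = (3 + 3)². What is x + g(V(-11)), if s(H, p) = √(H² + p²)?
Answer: -1452 + √3973 ≈ -1389.0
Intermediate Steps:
P = 36 (P = 6² = 36)
g(a) = -12*a² (g(a) = -36*a*a/3 = -12*a²)
x = √3973 (x = √(42² + 47²) = √(1764 + 2209) = √3973 ≈ 63.032)
x + g(V(-11)) = √3973 - 12*(-11)² = √3973 - 12*121 = √3973 - 1452 = -1452 + √3973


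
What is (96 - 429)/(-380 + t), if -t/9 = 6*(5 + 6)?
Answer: 333/974 ≈ 0.34189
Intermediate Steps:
t = -594 (t = -54*(5 + 6) = -54*11 = -9*66 = -594)
(96 - 429)/(-380 + t) = (96 - 429)/(-380 - 594) = -333/(-974) = -333*(-1/974) = 333/974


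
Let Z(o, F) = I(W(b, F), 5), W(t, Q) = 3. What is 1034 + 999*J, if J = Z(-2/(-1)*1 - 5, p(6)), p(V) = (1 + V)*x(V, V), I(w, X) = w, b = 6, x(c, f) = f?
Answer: 4031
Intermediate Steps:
p(V) = V*(1 + V) (p(V) = (1 + V)*V = V*(1 + V))
Z(o, F) = 3
J = 3
1034 + 999*J = 1034 + 999*3 = 1034 + 2997 = 4031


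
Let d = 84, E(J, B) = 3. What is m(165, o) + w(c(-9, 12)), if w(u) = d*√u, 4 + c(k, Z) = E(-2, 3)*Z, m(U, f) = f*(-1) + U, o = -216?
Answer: 381 + 336*√2 ≈ 856.18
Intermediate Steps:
m(U, f) = U - f (m(U, f) = -f + U = U - f)
c(k, Z) = -4 + 3*Z
w(u) = 84*√u
m(165, o) + w(c(-9, 12)) = (165 - 1*(-216)) + 84*√(-4 + 3*12) = (165 + 216) + 84*√(-4 + 36) = 381 + 84*√32 = 381 + 84*(4*√2) = 381 + 336*√2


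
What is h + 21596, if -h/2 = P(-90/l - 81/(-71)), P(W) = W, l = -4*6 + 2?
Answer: 16858304/781 ≈ 21586.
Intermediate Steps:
l = -22 (l = -24 + 2 = -22)
h = -8172/781 (h = -2*(-90/(-22) - 81/(-71)) = -2*(-90*(-1/22) - 81*(-1/71)) = -2*(45/11 + 81/71) = -2*4086/781 = -8172/781 ≈ -10.464)
h + 21596 = -8172/781 + 21596 = 16858304/781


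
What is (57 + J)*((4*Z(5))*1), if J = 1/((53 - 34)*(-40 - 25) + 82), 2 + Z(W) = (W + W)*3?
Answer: 7360640/1153 ≈ 6383.9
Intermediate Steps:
Z(W) = -2 + 6*W (Z(W) = -2 + (W + W)*3 = -2 + (2*W)*3 = -2 + 6*W)
J = -1/1153 (J = 1/(19*(-65) + 82) = 1/(-1235 + 82) = 1/(-1153) = -1/1153 ≈ -0.00086730)
(57 + J)*((4*Z(5))*1) = (57 - 1/1153)*((4*(-2 + 6*5))*1) = 65720*((4*(-2 + 30))*1)/1153 = 65720*((4*28)*1)/1153 = 65720*(112*1)/1153 = (65720/1153)*112 = 7360640/1153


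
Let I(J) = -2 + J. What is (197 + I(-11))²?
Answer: 33856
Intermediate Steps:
(197 + I(-11))² = (197 + (-2 - 11))² = (197 - 13)² = 184² = 33856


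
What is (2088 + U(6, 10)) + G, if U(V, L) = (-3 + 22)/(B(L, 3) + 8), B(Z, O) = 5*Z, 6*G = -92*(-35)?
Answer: 456749/174 ≈ 2625.0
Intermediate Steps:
G = 1610/3 (G = (-92*(-35))/6 = (⅙)*3220 = 1610/3 ≈ 536.67)
U(V, L) = 19/(8 + 5*L) (U(V, L) = (-3 + 22)/(5*L + 8) = 19/(8 + 5*L))
(2088 + U(6, 10)) + G = (2088 + 19/(8 + 5*10)) + 1610/3 = (2088 + 19/(8 + 50)) + 1610/3 = (2088 + 19/58) + 1610/3 = 121123/58 + 1610/3 = 456749/174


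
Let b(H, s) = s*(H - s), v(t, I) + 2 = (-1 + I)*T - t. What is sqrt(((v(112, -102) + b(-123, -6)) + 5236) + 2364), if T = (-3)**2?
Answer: sqrt(7261) ≈ 85.212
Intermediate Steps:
T = 9
v(t, I) = -11 - t + 9*I (v(t, I) = -2 + ((-1 + I)*9 - t) = -2 + ((-9 + 9*I) - t) = -2 + (-9 - t + 9*I) = -11 - t + 9*I)
sqrt(((v(112, -102) + b(-123, -6)) + 5236) + 2364) = sqrt((((-11 - 1*112 + 9*(-102)) - 6*(-123 - 1*(-6))) + 5236) + 2364) = sqrt((((-11 - 112 - 918) - 6*(-123 + 6)) + 5236) + 2364) = sqrt(((-1041 - 6*(-117)) + 5236) + 2364) = sqrt(((-1041 + 702) + 5236) + 2364) = sqrt((-339 + 5236) + 2364) = sqrt(4897 + 2364) = sqrt(7261)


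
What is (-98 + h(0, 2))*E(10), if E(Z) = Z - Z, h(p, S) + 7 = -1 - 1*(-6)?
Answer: 0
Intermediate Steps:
h(p, S) = -2 (h(p, S) = -7 + (-1 - 1*(-6)) = -7 + (-1 + 6) = -7 + 5 = -2)
E(Z) = 0
(-98 + h(0, 2))*E(10) = (-98 - 2)*0 = -100*0 = 0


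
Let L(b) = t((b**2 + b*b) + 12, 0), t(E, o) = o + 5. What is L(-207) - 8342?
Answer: -8337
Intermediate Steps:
t(E, o) = 5 + o
L(b) = 5 (L(b) = 5 + 0 = 5)
L(-207) - 8342 = 5 - 8342 = -8337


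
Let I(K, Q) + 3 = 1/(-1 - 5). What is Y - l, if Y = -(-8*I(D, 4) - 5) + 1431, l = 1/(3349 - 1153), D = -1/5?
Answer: 3097823/2196 ≈ 1410.7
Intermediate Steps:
D = -1/5 (D = -1*1/5 = -1/5 ≈ -0.20000)
I(K, Q) = -19/6 (I(K, Q) = -3 + 1/(-1 - 5) = -3 + 1/(-6) = -3 - 1/6 = -19/6)
l = 1/2196 ≈ 0.00045537
Y = 4232/3 (Y = -(-8*(-19/6) - 5) + 1431 = -(76/3 - 5) + 1431 = -1*61/3 + 1431 = -61/3 + 1431 = 4232/3 ≈ 1410.7)
Y - l = 4232/3 - 1*1/2196 = 4232/3 - 1/2196 = 3097823/2196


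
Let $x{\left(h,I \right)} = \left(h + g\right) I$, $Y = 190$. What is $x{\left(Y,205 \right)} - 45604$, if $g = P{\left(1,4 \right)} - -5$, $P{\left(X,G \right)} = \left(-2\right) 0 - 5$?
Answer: $-6654$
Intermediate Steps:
$P{\left(X,G \right)} = -5$ ($P{\left(X,G \right)} = 0 - 5 = -5$)
$g = 0$ ($g = -5 - -5 = -5 + 5 = 0$)
$x{\left(h,I \right)} = I h$ ($x{\left(h,I \right)} = \left(h + 0\right) I = h I = I h$)
$x{\left(Y,205 \right)} - 45604 = 205 \cdot 190 - 45604 = 38950 - 45604 = -6654$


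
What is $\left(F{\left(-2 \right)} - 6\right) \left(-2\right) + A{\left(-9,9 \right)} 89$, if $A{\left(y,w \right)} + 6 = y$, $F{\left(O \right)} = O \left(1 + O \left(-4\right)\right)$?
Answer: $-1287$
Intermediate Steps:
$F{\left(O \right)} = O \left(1 - 4 O\right)$
$A{\left(y,w \right)} = -6 + y$
$\left(F{\left(-2 \right)} - 6\right) \left(-2\right) + A{\left(-9,9 \right)} 89 = \left(- 2 \left(1 - -8\right) - 6\right) \left(-2\right) + \left(-6 - 9\right) 89 = \left(- 2 \left(1 + 8\right) - 6\right) \left(-2\right) - 1335 = \left(\left(-2\right) 9 - 6\right) \left(-2\right) - 1335 = \left(-18 - 6\right) \left(-2\right) - 1335 = \left(-24\right) \left(-2\right) - 1335 = 48 - 1335 = -1287$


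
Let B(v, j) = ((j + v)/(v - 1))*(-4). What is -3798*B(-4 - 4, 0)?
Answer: 13504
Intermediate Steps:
B(v, j) = -4*(j + v)/(-1 + v) (B(v, j) = ((j + v)/(-1 + v))*(-4) = -4*(j + v)/(-1 + v))
-3798*B(-4 - 4, 0) = -15192*(-1*0 - (-4 - 4))/(-1 + (-4 - 4)) = -15192*(0 - 1*(-8))/(-1 - 8) = -15192*(0 + 8)/(-9) = -15192*(-1)*8/9 = -3798*(-32/9) = 13504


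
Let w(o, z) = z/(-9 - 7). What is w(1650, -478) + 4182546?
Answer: 33460607/8 ≈ 4.1826e+6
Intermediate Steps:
w(o, z) = -z/16 (w(o, z) = z/(-16) = -z/16)
w(1650, -478) + 4182546 = -1/16*(-478) + 4182546 = 239/8 + 4182546 = 33460607/8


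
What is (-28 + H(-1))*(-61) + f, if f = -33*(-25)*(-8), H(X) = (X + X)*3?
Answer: -4526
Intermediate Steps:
H(X) = 6*X (H(X) = (2*X)*3 = 6*X)
f = -6600 (f = 825*(-8) = -6600)
(-28 + H(-1))*(-61) + f = (-28 + 6*(-1))*(-61) - 6600 = (-28 - 6)*(-61) - 6600 = -34*(-61) - 6600 = 2074 - 6600 = -4526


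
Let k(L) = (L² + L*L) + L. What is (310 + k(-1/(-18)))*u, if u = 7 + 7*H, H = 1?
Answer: 351610/81 ≈ 4340.9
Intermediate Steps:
u = 14 (u = 7 + 7*1 = 7 + 7 = 14)
k(L) = L + 2*L² (k(L) = (L² + L²) + L = 2*L² + L = L + 2*L²)
(310 + k(-1/(-18)))*u = (310 + (-1/(-18))*(1 + 2*(-1/(-18))))*14 = (310 + (-1*(-1/18))*(1 + 2*(-1*(-1/18))))*14 = (310 + (1 + 2*(1/18))/18)*14 = (310 + (1 + ⅑)/18)*14 = (310 + (1/18)*(10/9))*14 = (310 + 5/81)*14 = (25115/81)*14 = 351610/81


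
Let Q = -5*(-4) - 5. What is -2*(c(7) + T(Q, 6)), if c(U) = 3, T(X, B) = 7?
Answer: -20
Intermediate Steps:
Q = 15 (Q = 20 - 5 = 15)
-2*(c(7) + T(Q, 6)) = -2*(3 + 7) = -2*10 = -20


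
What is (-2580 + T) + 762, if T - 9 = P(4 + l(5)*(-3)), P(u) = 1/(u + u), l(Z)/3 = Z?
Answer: -148339/82 ≈ -1809.0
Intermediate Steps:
l(Z) = 3*Z
P(u) = 1/(2*u)
T = 737/82 (T = 9 + 1/(2*(4 + (3*5)*(-3))) = 9 + 1/(2*(4 + 15*(-3))) = 9 + 1/(2*(4 - 45)) = 9 + (½)/(-41) = 9 + (½)*(-1/41) = 9 - 1/82 = 737/82 ≈ 8.9878)
(-2580 + T) + 762 = (-2580 + 737/82) + 762 = -210823/82 + 762 = -148339/82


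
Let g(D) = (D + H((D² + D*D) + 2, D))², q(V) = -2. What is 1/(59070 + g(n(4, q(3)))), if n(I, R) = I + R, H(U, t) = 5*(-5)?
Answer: 1/59599 ≈ 1.6779e-5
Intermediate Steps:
H(U, t) = -25
g(D) = (-25 + D)² (g(D) = (D - 25)² = (-25 + D)²)
1/(59070 + g(n(4, q(3)))) = 1/(59070 + (-25 + (4 - 2))²) = 1/(59070 + (-25 + 2)²) = 1/(59070 + (-23)²) = 1/(59070 + 529) = 1/59599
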